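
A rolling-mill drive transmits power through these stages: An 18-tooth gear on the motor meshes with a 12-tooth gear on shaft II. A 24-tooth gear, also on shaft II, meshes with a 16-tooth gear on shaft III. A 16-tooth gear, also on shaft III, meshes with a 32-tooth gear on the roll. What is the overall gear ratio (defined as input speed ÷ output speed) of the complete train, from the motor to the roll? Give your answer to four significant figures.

0.8889

Each stage contributes driven/driver: gear mesh 12/18 = 0.66667, gear mesh 16/24 = 0.66667, gear mesh 32/16 = 2.
Overall: 0.66667 × 0.66667 × 2 = 0.88889.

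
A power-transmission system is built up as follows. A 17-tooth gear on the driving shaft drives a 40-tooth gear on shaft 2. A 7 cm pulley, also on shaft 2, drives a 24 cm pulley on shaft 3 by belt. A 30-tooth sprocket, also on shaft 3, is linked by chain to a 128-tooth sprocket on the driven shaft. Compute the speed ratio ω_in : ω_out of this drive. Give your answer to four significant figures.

Each stage contributes driven/driver: gear mesh 40/17 = 2.3529, belt 24/7 = 3.4286, chain 128/30 = 4.2667.
Overall: 2.3529 × 3.4286 × 4.2667 = 34.42.

34.42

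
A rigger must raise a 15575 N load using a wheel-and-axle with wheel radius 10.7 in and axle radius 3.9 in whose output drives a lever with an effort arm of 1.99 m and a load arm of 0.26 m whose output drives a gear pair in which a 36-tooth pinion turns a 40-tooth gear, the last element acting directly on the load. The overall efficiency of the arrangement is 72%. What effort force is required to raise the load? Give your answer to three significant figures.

927 N

Wheel-and-axle MA = R/r = 10.7/3.9 = 2.7436.
Lever MA = effort arm / load arm = 1.99/0.26 = 7.6538.
Gear pair MA = 40/36 = 1.1111.
Combined ideal MA = 2.7436 × 7.6538 × 1.1111 = 23.332.
Actual MA = 23.332 × 0.72 = 16.799.
Effort = load / actual MA = 15575 / 16.799 = 927.13 N.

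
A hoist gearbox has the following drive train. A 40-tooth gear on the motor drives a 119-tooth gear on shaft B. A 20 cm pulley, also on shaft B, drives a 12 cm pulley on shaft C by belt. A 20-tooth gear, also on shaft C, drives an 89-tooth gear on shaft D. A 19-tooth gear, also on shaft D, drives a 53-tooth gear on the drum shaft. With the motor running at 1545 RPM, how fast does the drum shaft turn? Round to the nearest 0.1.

69.7 RPM

gear mesh 119/40 = 2.975 → 1545/2.975 = 519.33 RPM
belt 12/20 = 0.6 → 519.33/0.6 = 865.55 RPM
gear mesh 89/20 = 4.45 → 865.55/4.45 = 194.5 RPM
gear mesh 53/19 = 2.7895 → 194.5/2.7895 = 69.728 RPM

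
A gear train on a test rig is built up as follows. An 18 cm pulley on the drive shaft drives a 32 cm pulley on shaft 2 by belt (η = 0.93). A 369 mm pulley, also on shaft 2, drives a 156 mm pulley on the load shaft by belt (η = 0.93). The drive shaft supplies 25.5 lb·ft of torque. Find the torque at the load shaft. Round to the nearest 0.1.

belt 32/18 = 1.7778 → τ = 25.5·1.7778·0.93 = 42.16 lb·ft
belt 156/369 = 0.42276 → τ = 42.16·0.42276·0.93 = 16.576 lb·ft

16.6 lb·ft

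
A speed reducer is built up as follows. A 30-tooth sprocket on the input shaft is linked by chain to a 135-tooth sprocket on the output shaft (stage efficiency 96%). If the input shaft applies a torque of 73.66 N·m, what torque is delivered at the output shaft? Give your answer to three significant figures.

318 N·m

After the chain (135/30): 73.66 × 4.5 × 0.96 = 318.21 N·m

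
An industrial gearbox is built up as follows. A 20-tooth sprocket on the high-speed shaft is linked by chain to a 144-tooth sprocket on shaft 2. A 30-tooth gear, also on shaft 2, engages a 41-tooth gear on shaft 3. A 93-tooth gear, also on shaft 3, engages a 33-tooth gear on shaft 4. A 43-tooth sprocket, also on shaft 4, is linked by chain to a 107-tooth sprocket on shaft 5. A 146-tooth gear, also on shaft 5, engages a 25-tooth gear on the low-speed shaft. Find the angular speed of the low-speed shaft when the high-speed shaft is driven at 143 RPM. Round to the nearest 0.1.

96.1 RPM

chain 144/20 = 7.2 → 143/7.2 = 19.861 RPM
gear mesh 41/30 = 1.3667 → 19.861/1.3667 = 14.533 RPM
gear mesh 33/93 = 0.35484 → 14.533/0.35484 = 40.955 RPM
chain 107/43 = 2.4884 → 40.955/2.4884 = 16.459 RPM
gear mesh 25/146 = 0.17123 → 16.459/0.17123 = 96.119 RPM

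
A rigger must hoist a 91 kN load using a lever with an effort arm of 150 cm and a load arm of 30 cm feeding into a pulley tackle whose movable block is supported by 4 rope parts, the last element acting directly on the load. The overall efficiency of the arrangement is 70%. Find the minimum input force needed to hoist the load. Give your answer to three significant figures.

Lever MA = effort arm / load arm = 150/30 = 5.
Block-and-tackle MA = number of supporting rope parts = 4.
Combined ideal MA = 5 × 4 = 20.
Actual MA = 20 × 0.70 = 14.
Effort = load / actual MA = 91 / 14 = 6.5 kN.

6.50 kN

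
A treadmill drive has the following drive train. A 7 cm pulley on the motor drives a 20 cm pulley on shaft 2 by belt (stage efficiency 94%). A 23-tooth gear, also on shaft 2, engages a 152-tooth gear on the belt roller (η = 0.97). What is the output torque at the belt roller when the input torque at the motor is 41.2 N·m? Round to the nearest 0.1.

709.3 N·m

After the belt (20/7): 41.2 × 2.8571 × 0.94 = 110.65 N·m
After the gear mesh (152/23): 110.65 × 6.6087 × 0.97 = 709.32 N·m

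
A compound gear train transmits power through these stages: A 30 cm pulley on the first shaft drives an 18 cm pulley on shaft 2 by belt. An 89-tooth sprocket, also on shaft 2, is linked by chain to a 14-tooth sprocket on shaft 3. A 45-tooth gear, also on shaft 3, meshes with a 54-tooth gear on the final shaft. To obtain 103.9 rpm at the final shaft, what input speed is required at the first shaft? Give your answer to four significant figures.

Overall ratio R = 0.6 × 0.1573 × 1.2 = 0.11326.
Required input speed = output speed × R = 103.9 × 0.11326 = 11.768 rpm.

11.77 rpm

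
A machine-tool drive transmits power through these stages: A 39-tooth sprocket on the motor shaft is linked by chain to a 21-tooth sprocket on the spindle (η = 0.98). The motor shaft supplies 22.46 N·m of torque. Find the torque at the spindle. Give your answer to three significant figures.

11.9 N·m

Chain: ratio = 21/39 = 0.53846; torque at the spindle = 22.46 × 0.53846 × 0.98 = 11.852 N·m.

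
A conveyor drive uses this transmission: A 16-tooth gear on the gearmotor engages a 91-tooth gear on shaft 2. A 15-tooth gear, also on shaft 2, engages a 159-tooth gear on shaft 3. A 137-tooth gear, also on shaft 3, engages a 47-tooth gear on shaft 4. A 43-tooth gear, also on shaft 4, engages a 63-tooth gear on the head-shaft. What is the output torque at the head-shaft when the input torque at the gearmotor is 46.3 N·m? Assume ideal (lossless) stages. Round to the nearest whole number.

1403 N·m

After the gear mesh (91/16): 46.3 × 5.6875 = 263.33 N·m
After the gear mesh (159/15): 263.33 × 10.6 = 2791.3 N·m
After the gear mesh (47/137): 2791.3 × 0.34307 = 957.6 N·m
After the gear mesh (63/43): 957.6 × 1.4651 = 1403 N·m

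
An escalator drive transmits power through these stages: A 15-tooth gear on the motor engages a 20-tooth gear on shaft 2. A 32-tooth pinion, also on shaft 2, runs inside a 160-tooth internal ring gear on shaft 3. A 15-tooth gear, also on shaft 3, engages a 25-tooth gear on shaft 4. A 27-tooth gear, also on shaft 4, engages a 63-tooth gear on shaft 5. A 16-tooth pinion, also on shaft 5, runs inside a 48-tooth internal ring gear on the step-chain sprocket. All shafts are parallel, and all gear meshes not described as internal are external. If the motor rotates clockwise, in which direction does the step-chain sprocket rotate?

counterclockwise

the motor → shaft 2: external mesh, 1 reversal → CCW.
shaft 2 → shaft 3: internal mesh, same direction → CCW.
shaft 3 → shaft 4: external mesh, 1 reversal → CW.
shaft 4 → shaft 5: external mesh, 1 reversal → CCW.
shaft 5 → the step-chain sprocket: internal mesh, same direction → CCW.
3 reversals in total — an odd number — so the step-chain sprocket turns opposite to the motor.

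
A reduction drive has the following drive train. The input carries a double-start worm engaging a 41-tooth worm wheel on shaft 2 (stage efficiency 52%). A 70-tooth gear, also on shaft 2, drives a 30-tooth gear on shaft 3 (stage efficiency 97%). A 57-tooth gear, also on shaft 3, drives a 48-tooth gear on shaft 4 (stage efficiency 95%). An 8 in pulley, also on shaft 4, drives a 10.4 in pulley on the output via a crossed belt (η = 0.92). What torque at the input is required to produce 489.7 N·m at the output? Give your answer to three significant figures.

115 N·m

Overall ratio R = 20.5 × 0.42857 × 0.84211 × 1.3 = 9.618; overall efficiency η = 0.52 × 0.97 × 0.95 × 0.92 = 0.4408.
Input torque = output torque / (R × η) = 489.7 / (9.618 × 0.4408) = 115.49 N·m.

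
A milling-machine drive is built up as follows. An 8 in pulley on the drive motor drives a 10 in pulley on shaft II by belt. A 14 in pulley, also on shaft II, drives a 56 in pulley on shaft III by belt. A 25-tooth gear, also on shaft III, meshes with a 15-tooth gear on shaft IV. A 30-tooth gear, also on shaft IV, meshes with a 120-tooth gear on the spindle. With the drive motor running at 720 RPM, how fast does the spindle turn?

belt 10/8 = 1.25 → 720/1.25 = 576 RPM
belt 56/14 = 4 → 576/4 = 144 RPM
gear mesh 15/25 = 0.6 → 144/0.6 = 240 RPM
gear mesh 120/30 = 4 → 240/4 = 60 RPM

60 RPM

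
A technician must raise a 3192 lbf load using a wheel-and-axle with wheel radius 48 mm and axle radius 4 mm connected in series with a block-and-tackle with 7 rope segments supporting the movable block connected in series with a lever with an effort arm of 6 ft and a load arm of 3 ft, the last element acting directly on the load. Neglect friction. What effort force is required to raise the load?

Wheel-and-axle MA = R/r = 48/4 = 12.
Block-and-tackle MA = number of supporting rope parts = 7.
Lever MA = effort arm / load arm = 6/3 = 2.
Combined ideal MA = 12 × 7 × 2 = 168.
Effort = load / MA = 3192 / 168 = 19 lbf.

19 lbf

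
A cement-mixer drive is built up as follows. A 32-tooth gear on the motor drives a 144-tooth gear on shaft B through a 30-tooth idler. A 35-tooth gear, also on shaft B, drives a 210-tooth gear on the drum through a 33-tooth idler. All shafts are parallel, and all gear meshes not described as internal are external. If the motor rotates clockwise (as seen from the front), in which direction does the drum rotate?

clockwise

the motor → shaft B: driver → idler → driven is 2 external meshes, 2 reversals → CW.
shaft B → the drum: driver → idler → driven is 2 external meshes, 2 reversals → CW.
4 reversals in total — an even number — so the drum turns the same way as the motor.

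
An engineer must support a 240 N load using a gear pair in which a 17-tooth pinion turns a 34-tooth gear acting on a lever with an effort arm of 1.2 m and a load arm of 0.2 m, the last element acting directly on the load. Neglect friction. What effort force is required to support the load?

20 N

Gear pair MA = 34/17 = 2.
Lever MA = effort arm / load arm = 1.2/0.2 = 6.
Combined ideal MA = 2 × 6 = 12.
Effort = load / MA = 240 / 12 = 20 N.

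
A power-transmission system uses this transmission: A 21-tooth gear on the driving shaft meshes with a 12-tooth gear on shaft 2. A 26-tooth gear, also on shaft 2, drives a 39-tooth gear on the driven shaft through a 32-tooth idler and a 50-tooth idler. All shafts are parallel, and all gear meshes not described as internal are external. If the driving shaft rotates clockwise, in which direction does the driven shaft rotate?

clockwise

the driving shaft → shaft 2: external mesh, 1 reversal → CCW.
shaft 2 → the driven shaft: driver → idler → idler → driven is 3 external meshes, 3 reversals → CW.
4 reversals in total — an even number — so the driven shaft turns the same way as the driving shaft.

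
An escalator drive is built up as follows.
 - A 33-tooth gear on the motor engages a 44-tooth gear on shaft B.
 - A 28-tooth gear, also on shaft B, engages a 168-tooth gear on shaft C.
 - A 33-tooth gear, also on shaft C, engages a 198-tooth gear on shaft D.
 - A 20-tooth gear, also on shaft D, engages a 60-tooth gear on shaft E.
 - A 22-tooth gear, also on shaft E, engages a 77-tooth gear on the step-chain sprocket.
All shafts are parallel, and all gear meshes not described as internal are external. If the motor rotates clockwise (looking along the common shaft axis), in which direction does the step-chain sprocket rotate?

counterclockwise

the motor → shaft B: external mesh, 1 reversal → CCW.
shaft B → shaft C: external mesh, 1 reversal → CW.
shaft C → shaft D: external mesh, 1 reversal → CCW.
shaft D → shaft E: external mesh, 1 reversal → CW.
shaft E → the step-chain sprocket: external mesh, 1 reversal → CCW.
5 reversals in total — an odd number — so the step-chain sprocket turns opposite to the motor.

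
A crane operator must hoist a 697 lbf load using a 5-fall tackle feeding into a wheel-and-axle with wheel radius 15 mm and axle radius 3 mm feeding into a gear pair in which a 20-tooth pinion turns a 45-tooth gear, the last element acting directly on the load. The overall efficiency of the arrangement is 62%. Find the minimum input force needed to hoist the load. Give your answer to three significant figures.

20.0 lbf

Block-and-tackle MA = number of supporting rope parts = 5.
Wheel-and-axle MA = R/r = 15/3 = 5.
Gear pair MA = 45/20 = 2.25.
Combined ideal MA = 5 × 5 × 2.25 = 56.25.
Actual MA = 56.25 × 0.62 = 34.875.
Effort = load / actual MA = 697 / 34.875 = 19.986 lbf.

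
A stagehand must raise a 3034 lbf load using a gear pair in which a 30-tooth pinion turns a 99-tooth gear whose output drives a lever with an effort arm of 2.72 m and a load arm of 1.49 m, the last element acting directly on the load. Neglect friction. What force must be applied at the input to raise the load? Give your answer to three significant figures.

Gear pair MA = 99/30 = 3.3.
Lever MA = effort arm / load arm = 2.72/1.49 = 1.8255.
Combined ideal MA = 3.3 × 1.8255 = 6.0242.
Effort = load / MA = 3034 / 6.0242 = 503.64 lbf.

504 lbf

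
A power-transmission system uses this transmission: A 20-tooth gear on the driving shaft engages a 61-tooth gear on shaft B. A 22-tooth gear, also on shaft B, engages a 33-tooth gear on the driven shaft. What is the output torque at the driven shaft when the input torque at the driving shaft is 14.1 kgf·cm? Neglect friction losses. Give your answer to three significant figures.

After the gear mesh (61/20): 14.1 × 3.05 = 43.005 kgf·cm
After the gear mesh (33/22): 43.005 × 1.5 = 64.507 kgf·cm

64.5 kgf·cm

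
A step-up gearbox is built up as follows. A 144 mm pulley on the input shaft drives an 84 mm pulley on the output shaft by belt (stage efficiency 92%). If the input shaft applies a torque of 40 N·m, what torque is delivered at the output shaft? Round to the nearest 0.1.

Belt: ratio = 84/144 = 0.58333; torque at the output shaft = 40 × 0.58333 × 0.92 = 21.467 N·m.

21.5 N·m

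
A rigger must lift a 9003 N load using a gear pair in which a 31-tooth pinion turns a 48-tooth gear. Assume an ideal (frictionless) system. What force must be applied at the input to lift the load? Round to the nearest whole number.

5814 N

Gear pair MA = 48/31 = 1.5484.
Effort = load / MA = 9003 / 1.5484 = 5814.4 N.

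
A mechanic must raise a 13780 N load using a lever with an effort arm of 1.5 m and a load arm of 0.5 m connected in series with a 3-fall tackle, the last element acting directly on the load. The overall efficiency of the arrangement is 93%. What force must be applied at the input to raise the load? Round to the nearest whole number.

Lever MA = effort arm / load arm = 1.5/0.5 = 3.
Block-and-tackle MA = number of supporting rope parts = 3.
Combined ideal MA = 3 × 3 = 9.
Actual MA = 9 × 0.93 = 8.37.
Effort = load / actual MA = 13780 / 8.37 = 1646.4 N.

1646 N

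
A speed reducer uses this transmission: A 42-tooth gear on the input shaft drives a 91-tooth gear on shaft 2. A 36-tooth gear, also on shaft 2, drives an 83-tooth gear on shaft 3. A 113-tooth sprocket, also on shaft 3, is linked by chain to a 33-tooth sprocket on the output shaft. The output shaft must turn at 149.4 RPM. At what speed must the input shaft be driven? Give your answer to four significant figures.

217.9 RPM

Overall ratio R = 2.1667 × 2.3056 × 0.29204 = 1.4588.
Required input speed = output speed × R = 149.4 × 1.4588 = 217.95 RPM.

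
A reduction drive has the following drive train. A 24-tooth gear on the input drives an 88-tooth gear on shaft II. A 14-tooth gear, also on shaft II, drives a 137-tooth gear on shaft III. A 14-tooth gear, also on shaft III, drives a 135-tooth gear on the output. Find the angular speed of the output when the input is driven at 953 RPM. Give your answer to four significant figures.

2.754 RPM

Gear mesh: ratio = 88/24 = 3.6667, so shaft II turns at 953 / 3.6667 = 259.91 RPM.
Gear mesh: ratio = 137/14 = 9.7857, so shaft III turns at 259.91 / 9.7857 = 26.56 RPM.
Gear mesh: ratio = 135/14 = 9.6429, so the output turns at 26.56 / 9.6429 = 2.7544 RPM.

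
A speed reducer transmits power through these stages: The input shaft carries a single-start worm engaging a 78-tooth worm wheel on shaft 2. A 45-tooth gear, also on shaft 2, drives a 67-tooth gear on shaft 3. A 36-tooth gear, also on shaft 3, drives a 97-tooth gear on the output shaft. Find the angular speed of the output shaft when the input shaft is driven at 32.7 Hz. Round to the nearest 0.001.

Worm: ratio = 78/1 = 78, so shaft 2 turns at 32.7 / 78 = 0.41923 Hz.
Gear mesh: ratio = 67/45 = 1.4889, so shaft 3 turns at 0.41923 / 1.4889 = 0.28157 Hz.
Gear mesh: ratio = 97/36 = 2.6944, so the output shaft turns at 0.28157 / 2.6944 = 0.1045 Hz.

0.105 Hz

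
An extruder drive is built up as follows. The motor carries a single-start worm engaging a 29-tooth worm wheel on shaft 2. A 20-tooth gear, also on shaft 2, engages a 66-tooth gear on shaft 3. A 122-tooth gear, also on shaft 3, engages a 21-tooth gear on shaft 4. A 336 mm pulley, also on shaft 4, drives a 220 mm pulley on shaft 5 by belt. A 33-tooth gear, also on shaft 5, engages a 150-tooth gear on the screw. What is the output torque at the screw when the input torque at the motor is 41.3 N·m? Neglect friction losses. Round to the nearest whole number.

2025 N·m

worm 29/1 = 29 → τ = 41.3·29 = 1197.7 N·m
gear mesh 66/20 = 3.3 → τ = 1197.7·3.3 = 3952.4 N·m
gear mesh 21/122 = 0.17213 → τ = 3952.4·0.17213 = 680.33 N·m
belt 220/336 = 0.65476 → τ = 680.33·0.65476 = 445.46 N·m
gear mesh 150/33 = 4.5455 → τ = 445.46·4.5455 = 2024.8 N·m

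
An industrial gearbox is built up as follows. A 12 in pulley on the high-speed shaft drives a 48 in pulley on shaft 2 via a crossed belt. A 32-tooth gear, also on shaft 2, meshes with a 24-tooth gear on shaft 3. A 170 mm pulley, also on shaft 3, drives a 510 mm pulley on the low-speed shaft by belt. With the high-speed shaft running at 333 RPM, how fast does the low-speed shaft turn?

37 RPM

belt 48/12 = 4 → 333/4 = 83.25 RPM
gear mesh 24/32 = 0.75 → 83.25/0.75 = 111 RPM
belt 510/170 = 3 → 111/3 = 37 RPM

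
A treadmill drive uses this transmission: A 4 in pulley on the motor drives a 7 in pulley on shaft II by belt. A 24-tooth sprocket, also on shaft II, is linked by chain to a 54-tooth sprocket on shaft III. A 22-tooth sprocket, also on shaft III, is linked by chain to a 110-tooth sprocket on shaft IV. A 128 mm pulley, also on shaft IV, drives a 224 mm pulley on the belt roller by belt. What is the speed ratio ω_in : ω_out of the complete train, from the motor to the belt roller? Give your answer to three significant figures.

34.5

Each stage contributes driven/driver: belt 7/4 = 1.75, chain 54/24 = 2.25, chain 110/22 = 5, belt 224/128 = 1.75.
Overall: 1.75 × 2.25 × 5 × 1.75 = 34.453.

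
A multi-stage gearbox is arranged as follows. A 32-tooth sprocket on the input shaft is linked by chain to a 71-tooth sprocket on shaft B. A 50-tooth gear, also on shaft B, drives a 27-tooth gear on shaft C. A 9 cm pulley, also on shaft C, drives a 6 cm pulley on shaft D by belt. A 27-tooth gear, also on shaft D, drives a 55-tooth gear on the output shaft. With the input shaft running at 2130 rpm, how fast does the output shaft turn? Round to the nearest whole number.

1309 rpm

Chain: ratio = 71/32 = 2.2188, so shaft B turns at 2130 / 2.2188 = 960 rpm.
Gear mesh: ratio = 27/50 = 0.54, so shaft C turns at 960 / 0.54 = 1777.8 rpm.
Belt: ratio = 6/9 = 0.66667, so shaft D turns at 1777.8 / 0.66667 = 2666.7 rpm.
Gear mesh: ratio = 55/27 = 2.037, so the output shaft turns at 2666.7 / 2.037 = 1309.1 rpm.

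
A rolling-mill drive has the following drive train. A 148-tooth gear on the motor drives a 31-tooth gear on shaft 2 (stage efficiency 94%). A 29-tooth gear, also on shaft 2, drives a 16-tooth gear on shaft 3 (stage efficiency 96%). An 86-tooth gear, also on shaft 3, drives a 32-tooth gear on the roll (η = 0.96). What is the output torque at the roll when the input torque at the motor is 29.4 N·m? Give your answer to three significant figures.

1.10 N·m

After the gear mesh (31/148): 29.4 × 0.20946 × 0.94 = 5.7886 N·m
After the gear mesh (16/29): 5.7886 × 0.55172 × 0.96 = 3.066 N·m
After the gear mesh (32/86): 3.066 × 0.37209 × 0.96 = 1.0952 N·m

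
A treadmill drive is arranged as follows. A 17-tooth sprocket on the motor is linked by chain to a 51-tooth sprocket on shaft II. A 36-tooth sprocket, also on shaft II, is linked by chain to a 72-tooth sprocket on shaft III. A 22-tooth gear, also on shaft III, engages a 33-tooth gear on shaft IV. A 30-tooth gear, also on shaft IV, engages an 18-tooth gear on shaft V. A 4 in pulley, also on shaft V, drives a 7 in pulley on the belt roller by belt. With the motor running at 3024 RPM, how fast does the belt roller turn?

Chain: ratio = 51/17 = 3, so shaft II turns at 3024 / 3 = 1008 RPM.
Chain: ratio = 72/36 = 2, so shaft III turns at 1008 / 2 = 504 RPM.
Gear mesh: ratio = 33/22 = 1.5, so shaft IV turns at 504 / 1.5 = 336 RPM.
Gear mesh: ratio = 18/30 = 0.6, so shaft V turns at 336 / 0.6 = 560 RPM.
Belt: ratio = 7/4 = 1.75, so the belt roller turns at 560 / 1.75 = 320 RPM.

320 RPM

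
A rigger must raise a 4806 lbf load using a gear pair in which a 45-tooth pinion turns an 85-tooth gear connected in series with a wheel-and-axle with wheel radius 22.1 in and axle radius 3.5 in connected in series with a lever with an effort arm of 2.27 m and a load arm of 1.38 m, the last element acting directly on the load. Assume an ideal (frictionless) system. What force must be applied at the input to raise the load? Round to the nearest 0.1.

Gear pair MA = 85/45 = 1.8889.
Wheel-and-axle MA = R/r = 22.1/3.5 = 6.3143.
Lever MA = effort arm / load arm = 2.27/1.38 = 1.6449.
Combined ideal MA = 1.8889 × 6.3143 × 1.6449 = 19.619.
Effort = load / MA = 4806 / 19.619 = 244.97 lbf.

245.0 lbf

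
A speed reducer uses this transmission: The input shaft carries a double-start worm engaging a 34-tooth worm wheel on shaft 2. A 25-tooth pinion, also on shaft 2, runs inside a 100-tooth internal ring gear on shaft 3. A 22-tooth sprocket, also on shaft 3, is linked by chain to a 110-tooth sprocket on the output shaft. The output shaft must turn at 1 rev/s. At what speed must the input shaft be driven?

340 rev/s

Overall ratio R = 17 × 4 × 5 = 340.
Required input speed = output speed × R = 1 × 340 = 340 rev/s.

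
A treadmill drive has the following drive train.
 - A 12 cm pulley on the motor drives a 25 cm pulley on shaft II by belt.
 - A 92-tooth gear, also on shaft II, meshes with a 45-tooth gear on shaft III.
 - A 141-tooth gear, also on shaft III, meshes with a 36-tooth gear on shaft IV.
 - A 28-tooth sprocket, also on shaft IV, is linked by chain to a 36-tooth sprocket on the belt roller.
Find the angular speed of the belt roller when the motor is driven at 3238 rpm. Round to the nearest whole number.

9680 rpm

Belt: ratio = 25/12 = 2.0833, so shaft II turns at 3238 / 2.0833 = 1554.2 rpm.
Gear mesh: ratio = 45/92 = 0.48913, so shaft III turns at 1554.2 / 0.48913 = 3177.6 rpm.
Gear mesh: ratio = 36/141 = 0.25532, so shaft IV turns at 3177.6 / 0.25532 = 12445 rpm.
Chain: ratio = 36/28 = 1.2857, so the belt roller turns at 12445 / 1.2857 = 9679.8 rpm.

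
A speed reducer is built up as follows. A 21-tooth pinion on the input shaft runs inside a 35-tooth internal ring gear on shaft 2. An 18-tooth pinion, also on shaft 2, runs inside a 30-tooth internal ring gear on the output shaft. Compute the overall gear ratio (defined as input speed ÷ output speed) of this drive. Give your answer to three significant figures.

Each stage contributes driven/driver: internal gear 35/21 = 1.6667, internal gear 30/18 = 1.6667.
Overall: 1.6667 × 1.6667 = 2.7778.

2.78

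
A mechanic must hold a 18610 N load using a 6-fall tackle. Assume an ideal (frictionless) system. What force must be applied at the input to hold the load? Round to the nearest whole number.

3102 N

Block-and-tackle MA = number of supporting rope parts = 6.
Effort = load / MA = 18610 / 6 = 3101.7 N.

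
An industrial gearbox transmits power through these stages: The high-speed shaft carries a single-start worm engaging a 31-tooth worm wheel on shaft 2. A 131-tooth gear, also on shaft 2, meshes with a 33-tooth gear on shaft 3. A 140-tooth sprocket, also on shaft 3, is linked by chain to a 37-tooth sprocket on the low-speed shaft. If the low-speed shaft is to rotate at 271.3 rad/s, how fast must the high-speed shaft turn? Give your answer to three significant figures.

Overall ratio R = 31 × 0.25191 × 0.26429 = 2.0638.
Required input speed = output speed × R = 271.3 × 2.0638 = 559.92 rad/s.

560 rad/s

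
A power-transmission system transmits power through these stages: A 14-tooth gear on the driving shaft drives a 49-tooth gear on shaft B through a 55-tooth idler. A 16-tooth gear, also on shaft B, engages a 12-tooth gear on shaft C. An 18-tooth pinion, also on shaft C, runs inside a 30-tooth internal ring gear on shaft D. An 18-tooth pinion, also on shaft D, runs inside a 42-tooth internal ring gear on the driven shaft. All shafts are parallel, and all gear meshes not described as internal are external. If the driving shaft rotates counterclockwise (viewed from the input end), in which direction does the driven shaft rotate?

clockwise

the driving shaft → shaft B: driver → idler → driven is 2 external meshes, 2 reversals → CCW.
shaft B → shaft C: external mesh, 1 reversal → CW.
shaft C → shaft D: internal mesh, same direction → CW.
shaft D → the driven shaft: internal mesh, same direction → CW.
3 reversals in total — an odd number — so the driven shaft turns opposite to the driving shaft.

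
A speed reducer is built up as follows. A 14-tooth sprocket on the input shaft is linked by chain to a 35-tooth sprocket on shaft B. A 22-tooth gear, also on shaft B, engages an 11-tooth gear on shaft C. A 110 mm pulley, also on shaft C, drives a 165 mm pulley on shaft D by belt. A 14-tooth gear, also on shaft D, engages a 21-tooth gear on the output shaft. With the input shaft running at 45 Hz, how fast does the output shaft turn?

16 Hz

Chain: ratio = 35/14 = 2.5, so shaft B turns at 45 / 2.5 = 18 Hz.
Gear mesh: ratio = 11/22 = 0.5, so shaft C turns at 18 / 0.5 = 36 Hz.
Belt: ratio = 165/110 = 1.5, so shaft D turns at 36 / 1.5 = 24 Hz.
Gear mesh: ratio = 21/14 = 1.5, so the output shaft turns at 24 / 1.5 = 16 Hz.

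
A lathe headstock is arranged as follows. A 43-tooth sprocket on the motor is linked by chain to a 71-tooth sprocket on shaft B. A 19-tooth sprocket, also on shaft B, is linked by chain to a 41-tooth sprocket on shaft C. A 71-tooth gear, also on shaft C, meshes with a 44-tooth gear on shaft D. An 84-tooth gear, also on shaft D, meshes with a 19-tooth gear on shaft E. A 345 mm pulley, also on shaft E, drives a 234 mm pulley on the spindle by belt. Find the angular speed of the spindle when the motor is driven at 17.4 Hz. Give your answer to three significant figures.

51.4 Hz

the motor → shaft B (chain, 71/43): 17.4 ÷ 1.6512 = 10.538 Hz
shaft B → shaft C (chain, 41/19): 10.538 ÷ 2.1579 = 4.8835 Hz
shaft C → shaft D (gear mesh, 44/71): 4.8835 ÷ 0.61972 = 7.8802 Hz
shaft D → shaft E (gear mesh, 19/84): 7.8802 ÷ 0.22619 = 34.839 Hz
shaft E → the spindle (belt, 234/345): 34.839 ÷ 0.67826 = 51.365 Hz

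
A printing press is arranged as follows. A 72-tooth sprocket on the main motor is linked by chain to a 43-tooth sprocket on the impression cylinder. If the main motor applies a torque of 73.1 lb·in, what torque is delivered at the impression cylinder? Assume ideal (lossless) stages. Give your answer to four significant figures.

chain 43/72 = 0.59722 → τ = 73.1·0.59722 = 43.657 lb·in

43.66 lb·in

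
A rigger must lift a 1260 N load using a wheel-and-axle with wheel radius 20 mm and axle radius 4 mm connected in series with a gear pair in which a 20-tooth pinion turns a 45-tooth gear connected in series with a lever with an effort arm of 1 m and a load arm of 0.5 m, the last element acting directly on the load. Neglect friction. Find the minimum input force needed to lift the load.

Wheel-and-axle MA = R/r = 20/4 = 5.
Gear pair MA = 45/20 = 2.25.
Lever MA = effort arm / load arm = 1/0.5 = 2.
Combined ideal MA = 5 × 2.25 × 2 = 22.5.
Effort = load / MA = 1260 / 22.5 = 56 N.

56 N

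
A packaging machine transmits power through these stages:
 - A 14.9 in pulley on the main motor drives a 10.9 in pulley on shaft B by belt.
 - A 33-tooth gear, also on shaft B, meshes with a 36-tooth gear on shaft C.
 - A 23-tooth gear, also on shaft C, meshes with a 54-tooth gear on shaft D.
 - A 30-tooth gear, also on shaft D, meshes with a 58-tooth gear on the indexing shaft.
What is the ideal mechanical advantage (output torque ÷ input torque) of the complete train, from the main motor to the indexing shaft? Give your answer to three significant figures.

3.62

Each stage contributes driven/driver: belt 10.9/14.9 = 0.73154, gear mesh 36/33 = 1.0909, gear mesh 54/23 = 2.3478, gear mesh 58/30 = 1.9333.
Overall: 0.73154 × 1.0909 × 2.3478 × 1.9333 = 3.6224.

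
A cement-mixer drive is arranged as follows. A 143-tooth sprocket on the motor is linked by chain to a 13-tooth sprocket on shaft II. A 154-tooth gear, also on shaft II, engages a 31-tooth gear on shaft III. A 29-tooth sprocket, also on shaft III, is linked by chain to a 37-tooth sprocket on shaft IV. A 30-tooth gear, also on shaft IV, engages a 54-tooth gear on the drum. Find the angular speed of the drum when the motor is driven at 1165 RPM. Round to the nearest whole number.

27721 RPM

Chain: ratio = 13/143 = 0.090909, so shaft II turns at 1165 / 0.090909 = 12815 RPM.
Gear mesh: ratio = 31/154 = 0.2013, so shaft III turns at 12815 / 0.2013 = 63662 RPM.
Chain: ratio = 37/29 = 1.2759, so shaft IV turns at 63662 / 1.2759 = 49897 RPM.
Gear mesh: ratio = 54/30 = 1.8, so the drum turns at 49897 / 1.8 = 27721 RPM.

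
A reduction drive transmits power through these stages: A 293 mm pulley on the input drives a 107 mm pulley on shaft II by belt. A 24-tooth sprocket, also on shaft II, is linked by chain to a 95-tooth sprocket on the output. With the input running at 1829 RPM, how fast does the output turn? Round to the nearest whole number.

1265 RPM

Belt: ratio = 107/293 = 0.36519, so shaft II turns at 1829 / 0.36519 = 5008.4 RPM.
Chain: ratio = 95/24 = 3.9583, so the output turns at 5008.4 / 3.9583 = 1265.3 RPM.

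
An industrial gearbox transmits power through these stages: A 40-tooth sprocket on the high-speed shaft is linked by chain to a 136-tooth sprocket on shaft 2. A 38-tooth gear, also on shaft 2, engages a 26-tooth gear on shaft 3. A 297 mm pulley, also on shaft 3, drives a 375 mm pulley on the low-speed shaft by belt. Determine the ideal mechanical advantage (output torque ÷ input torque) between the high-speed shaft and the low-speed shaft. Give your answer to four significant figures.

Each stage contributes driven/driver: chain 136/40 = 3.4, gear mesh 26/38 = 0.68421, belt 375/297 = 1.2626.
Overall: 3.4 × 0.68421 × 1.2626 = 2.9373.

2.937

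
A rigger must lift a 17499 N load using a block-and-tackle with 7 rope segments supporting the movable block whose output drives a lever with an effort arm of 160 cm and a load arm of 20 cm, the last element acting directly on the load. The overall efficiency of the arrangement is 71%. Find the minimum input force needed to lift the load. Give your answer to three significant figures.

440 N

Block-and-tackle MA = number of supporting rope parts = 7.
Lever MA = effort arm / load arm = 160/20 = 8.
Combined ideal MA = 7 × 8 = 56.
Actual MA = 56 × 0.71 = 39.76.
Effort = load / actual MA = 17499 / 39.76 = 440.12 N.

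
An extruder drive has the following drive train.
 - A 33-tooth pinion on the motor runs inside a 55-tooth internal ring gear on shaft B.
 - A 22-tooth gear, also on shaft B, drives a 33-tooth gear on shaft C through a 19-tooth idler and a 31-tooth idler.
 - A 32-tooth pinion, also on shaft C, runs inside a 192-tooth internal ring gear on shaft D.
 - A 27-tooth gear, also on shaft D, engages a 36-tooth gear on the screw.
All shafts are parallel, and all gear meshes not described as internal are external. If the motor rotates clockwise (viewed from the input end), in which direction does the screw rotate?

clockwise

the motor → shaft B: internal mesh, same direction → CW.
shaft B → shaft C: driver → idler → idler → driven is 3 external meshes, 3 reversals → CCW.
shaft C → shaft D: internal mesh, same direction → CCW.
shaft D → the screw: external mesh, 1 reversal → CW.
4 reversals in total — an even number — so the screw turns the same way as the motor.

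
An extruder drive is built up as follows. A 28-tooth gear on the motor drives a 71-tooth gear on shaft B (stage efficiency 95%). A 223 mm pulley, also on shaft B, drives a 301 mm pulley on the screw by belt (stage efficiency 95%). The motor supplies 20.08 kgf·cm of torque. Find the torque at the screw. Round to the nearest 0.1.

62.0 kgf·cm

After the gear mesh (71/28): 20.08 × 2.5357 × 0.95 = 48.371 kgf·cm
After the belt (301/223): 48.371 × 1.3498 × 0.95 = 62.026 kgf·cm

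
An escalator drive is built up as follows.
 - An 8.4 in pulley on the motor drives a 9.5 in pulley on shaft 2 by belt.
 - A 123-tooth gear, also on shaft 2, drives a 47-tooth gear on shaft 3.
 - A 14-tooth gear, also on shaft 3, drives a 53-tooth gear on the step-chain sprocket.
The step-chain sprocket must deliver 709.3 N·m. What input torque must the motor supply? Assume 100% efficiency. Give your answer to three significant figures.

434 N·m

Overall ratio R = 1.131 × 0.38211 × 3.7857 = 1.636.
Input torque = output torque / R = 709.3 / 1.636 = 433.56 N·m.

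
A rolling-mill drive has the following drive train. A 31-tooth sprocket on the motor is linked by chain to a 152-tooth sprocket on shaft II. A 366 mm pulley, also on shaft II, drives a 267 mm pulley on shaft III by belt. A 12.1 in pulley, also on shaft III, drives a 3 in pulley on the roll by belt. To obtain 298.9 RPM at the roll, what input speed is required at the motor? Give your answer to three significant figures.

265 RPM

Overall ratio R = 4.9032 × 0.72951 × 0.24793 = 0.88685.
Required input speed = output speed × R = 298.9 × 0.88685 = 265.08 RPM.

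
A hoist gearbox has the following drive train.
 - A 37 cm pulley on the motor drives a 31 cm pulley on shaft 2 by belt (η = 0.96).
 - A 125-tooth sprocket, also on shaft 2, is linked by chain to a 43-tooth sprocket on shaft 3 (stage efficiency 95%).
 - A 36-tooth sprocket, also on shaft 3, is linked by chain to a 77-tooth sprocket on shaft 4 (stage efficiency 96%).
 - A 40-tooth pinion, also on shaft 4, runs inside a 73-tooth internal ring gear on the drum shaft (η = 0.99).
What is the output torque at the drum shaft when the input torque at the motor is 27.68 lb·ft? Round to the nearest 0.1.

Belt: ratio = 31/37 = 0.83784; torque at shaft 2 = 27.68 × 0.83784 × 0.96 = 22.264 lb·ft.
Chain: ratio = 43/125 = 0.344; torque at shaft 3 = 22.264 × 0.344 × 0.95 = 7.2758 lb·ft.
Chain: ratio = 77/36 = 2.1389; torque at shaft 4 = 7.2758 × 2.1389 × 0.96 = 14.94 lb·ft.
Internal gear: ratio = 73/40 = 1.825; torque at the drum shaft = 14.94 × 1.825 × 0.99 = 26.992 lb·ft.

27.0 lb·ft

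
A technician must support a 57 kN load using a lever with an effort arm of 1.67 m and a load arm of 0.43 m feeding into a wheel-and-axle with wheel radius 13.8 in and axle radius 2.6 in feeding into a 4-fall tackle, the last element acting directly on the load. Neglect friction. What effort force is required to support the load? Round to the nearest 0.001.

Lever MA = effort arm / load arm = 1.67/0.43 = 3.8837.
Wheel-and-axle MA = R/r = 13.8/2.6 = 5.3077.
Block-and-tackle MA = number of supporting rope parts = 4.
Combined ideal MA = 3.8837 × 5.3077 × 4 = 82.454.
Effort = load / MA = 57 / 82.454 = 0.69129 kN.

0.691 kN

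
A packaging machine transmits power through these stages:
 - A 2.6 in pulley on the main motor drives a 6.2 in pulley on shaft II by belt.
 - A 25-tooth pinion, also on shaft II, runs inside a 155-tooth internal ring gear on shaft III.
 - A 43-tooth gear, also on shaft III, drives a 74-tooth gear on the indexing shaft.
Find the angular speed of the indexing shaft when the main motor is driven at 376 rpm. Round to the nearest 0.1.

Belt: ratio = 6.2/2.6 = 2.3846, so shaft II turns at 376 / 2.3846 = 157.68 rpm.
Internal gear: ratio = 155/25 = 6.2, so shaft III turns at 157.68 / 6.2 = 25.432 rpm.
Gear mesh: ratio = 74/43 = 1.7209, so the indexing shaft turns at 25.432 / 1.7209 = 14.778 rpm.

14.8 rpm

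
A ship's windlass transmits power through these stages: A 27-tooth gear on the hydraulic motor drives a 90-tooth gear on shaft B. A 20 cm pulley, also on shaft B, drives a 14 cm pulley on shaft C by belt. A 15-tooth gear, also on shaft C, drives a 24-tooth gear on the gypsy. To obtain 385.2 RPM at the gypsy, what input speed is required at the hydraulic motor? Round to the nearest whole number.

1438 RPM

Overall ratio R = 3.3333 × 0.7 × 1.6 = 3.7333.
Required input speed = output speed × R = 385.2 × 3.7333 = 1438.1 RPM.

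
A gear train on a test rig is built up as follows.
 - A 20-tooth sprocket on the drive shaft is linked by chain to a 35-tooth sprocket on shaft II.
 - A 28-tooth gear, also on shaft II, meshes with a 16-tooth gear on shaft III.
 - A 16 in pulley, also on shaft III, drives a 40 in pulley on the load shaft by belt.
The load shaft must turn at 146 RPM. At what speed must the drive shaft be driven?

365 RPM

Overall ratio R = 1.75 × 0.57143 × 2.5 = 2.5.
Required input speed = output speed × R = 146 × 2.5 = 365 RPM.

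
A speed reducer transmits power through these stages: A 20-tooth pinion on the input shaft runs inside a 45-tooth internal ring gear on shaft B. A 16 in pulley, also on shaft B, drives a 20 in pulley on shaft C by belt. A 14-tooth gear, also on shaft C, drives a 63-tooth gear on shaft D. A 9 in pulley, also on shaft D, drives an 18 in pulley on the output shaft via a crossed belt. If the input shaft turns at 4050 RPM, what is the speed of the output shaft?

Internal gear: ratio = 45/20 = 2.25, so shaft B turns at 4050 / 2.25 = 1800 RPM.
Belt: ratio = 20/16 = 1.25, so shaft C turns at 1800 / 1.25 = 1440 RPM.
Gear mesh: ratio = 63/14 = 4.5, so shaft D turns at 1440 / 4.5 = 320 RPM.
Belt: ratio = 18/9 = 2, so the output shaft turns at 320 / 2 = 160 RPM.

160 RPM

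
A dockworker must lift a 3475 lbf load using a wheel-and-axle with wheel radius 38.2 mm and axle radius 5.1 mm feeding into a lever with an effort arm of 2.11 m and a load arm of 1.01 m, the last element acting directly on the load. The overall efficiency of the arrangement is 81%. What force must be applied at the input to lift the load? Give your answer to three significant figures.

274 lbf

Wheel-and-axle MA = R/r = 38.2/5.1 = 7.4902.
Lever MA = effort arm / load arm = 2.11/1.01 = 2.0891.
Combined ideal MA = 7.4902 × 2.0891 = 15.648.
Actual MA = 15.648 × 0.81 = 12.675.
Effort = load / actual MA = 3475 / 12.675 = 274.17 lbf.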